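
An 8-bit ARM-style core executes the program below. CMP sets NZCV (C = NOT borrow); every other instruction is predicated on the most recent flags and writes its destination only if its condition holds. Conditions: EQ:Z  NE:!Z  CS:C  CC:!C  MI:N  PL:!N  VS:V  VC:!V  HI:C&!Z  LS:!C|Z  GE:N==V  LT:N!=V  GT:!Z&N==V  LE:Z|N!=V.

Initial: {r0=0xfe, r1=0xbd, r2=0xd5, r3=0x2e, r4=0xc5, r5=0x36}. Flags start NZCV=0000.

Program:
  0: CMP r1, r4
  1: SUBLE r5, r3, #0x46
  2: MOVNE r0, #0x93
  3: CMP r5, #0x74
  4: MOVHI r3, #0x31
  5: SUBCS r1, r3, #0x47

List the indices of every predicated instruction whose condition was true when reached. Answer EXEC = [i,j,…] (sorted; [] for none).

0: ✓ CMP  NZCV=1000
1: ✓ SUBLE  r5←0xe8
2: ✓ MOVNE  r0←0x93
3: ✓ CMP  NZCV=0011
4: ✓ MOVHI  r3←0x31
5: ✓ SUBCS  r1←0xea

EXEC = [1,2,4,5]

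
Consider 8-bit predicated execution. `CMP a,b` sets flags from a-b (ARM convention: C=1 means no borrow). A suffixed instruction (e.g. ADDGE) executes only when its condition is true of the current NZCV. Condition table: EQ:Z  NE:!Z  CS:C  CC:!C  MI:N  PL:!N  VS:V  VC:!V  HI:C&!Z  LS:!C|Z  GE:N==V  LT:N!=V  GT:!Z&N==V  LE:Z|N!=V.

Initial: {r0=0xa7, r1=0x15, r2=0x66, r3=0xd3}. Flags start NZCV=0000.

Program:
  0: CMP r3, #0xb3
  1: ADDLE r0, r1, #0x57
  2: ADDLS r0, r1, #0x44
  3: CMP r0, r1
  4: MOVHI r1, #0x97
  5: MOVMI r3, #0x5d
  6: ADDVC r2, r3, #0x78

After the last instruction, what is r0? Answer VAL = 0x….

VAL = 0xa7

0: ✓ CMP  NZCV=0010
1: · ADDLE
2: · ADDLS
3: ✓ CMP  NZCV=1010
4: ✓ MOVHI  r1←0x97
5: ✓ MOVMI  r3←0x5d
6: ✓ ADDVC  r2←0xd5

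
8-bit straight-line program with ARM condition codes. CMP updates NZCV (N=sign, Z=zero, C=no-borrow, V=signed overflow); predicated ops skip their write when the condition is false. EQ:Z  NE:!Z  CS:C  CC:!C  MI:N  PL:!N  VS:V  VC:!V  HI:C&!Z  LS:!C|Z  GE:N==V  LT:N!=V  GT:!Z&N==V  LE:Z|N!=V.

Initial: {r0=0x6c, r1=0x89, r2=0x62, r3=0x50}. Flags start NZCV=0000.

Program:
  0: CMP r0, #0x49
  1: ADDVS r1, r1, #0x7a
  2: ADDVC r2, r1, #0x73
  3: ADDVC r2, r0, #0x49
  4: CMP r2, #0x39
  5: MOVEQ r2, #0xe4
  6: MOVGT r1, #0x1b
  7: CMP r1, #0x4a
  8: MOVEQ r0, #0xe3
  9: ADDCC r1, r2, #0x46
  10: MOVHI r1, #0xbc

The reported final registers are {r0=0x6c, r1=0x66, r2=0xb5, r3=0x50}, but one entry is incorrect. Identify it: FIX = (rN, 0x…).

FIX = (r1, 0xbc)

0: ✓ CMP  NZCV=0010
1: · ADDVS
2: ✓ ADDVC  r2←0xfc
3: ✓ ADDVC  r2←0xb5
4: ✓ CMP  NZCV=0011
5: · MOVEQ
6: · MOVGT
7: ✓ CMP  NZCV=0011
8: · MOVEQ
9: · ADDCC
10: ✓ MOVHI  r1←0xbc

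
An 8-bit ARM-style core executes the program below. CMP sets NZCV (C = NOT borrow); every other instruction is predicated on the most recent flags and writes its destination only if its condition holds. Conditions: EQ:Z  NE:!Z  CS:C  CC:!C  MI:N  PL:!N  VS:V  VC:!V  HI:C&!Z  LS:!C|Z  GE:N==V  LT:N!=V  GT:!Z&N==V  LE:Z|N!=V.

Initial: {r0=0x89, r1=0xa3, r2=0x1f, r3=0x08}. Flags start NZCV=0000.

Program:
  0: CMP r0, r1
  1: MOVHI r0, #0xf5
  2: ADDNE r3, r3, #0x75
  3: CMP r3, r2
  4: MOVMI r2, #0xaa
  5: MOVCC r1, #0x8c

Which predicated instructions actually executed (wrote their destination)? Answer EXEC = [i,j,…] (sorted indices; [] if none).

EXEC = [2]

[0] flags=1000 → (cmp)
[1] flags=1000 HI?F → skip
[2] flags=1000 NE?T → r3=0x7d
[3] flags=0010 → (cmp)
[4] flags=0010 MI?F → skip
[5] flags=0010 CC?F → skip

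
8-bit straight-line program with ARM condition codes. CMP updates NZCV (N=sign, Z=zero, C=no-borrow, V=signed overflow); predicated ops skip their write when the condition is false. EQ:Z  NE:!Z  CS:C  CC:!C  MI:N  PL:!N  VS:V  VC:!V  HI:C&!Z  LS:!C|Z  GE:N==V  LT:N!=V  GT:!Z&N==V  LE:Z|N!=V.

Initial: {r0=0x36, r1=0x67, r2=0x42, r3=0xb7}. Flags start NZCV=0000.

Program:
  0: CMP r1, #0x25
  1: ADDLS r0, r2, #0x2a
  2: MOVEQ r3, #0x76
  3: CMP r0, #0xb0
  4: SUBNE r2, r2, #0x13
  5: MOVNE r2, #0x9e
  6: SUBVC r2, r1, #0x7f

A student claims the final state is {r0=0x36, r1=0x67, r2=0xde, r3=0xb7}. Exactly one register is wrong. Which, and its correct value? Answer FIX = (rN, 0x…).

0: ✓ CMP  NZCV=0010
1: · ADDLS
2: · MOVEQ
3: ✓ CMP  NZCV=1001
4: ✓ SUBNE  r2←0x2f
5: ✓ MOVNE  r2←0x9e
6: · SUBVC

FIX = (r2, 0x9e)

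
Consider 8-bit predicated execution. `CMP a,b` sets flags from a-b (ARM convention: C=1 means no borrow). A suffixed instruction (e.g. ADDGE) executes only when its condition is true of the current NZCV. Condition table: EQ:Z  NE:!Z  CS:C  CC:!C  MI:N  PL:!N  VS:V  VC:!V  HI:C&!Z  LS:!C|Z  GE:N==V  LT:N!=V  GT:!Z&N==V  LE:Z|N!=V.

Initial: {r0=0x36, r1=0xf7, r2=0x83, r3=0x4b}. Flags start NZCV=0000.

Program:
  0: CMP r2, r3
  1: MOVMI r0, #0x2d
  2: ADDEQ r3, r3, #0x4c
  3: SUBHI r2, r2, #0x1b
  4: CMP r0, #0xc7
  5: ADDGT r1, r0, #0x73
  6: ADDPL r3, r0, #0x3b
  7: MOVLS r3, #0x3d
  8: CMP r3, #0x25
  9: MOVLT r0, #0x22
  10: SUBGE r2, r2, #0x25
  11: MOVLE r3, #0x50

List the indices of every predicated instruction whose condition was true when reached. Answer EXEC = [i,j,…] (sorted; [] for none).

EXEC = [3,5,6,7,10]

0: ✓ CMP  NZCV=0011
1: · MOVMI
2: · ADDEQ
3: ✓ SUBHI  r2←0x68
4: ✓ CMP  NZCV=0000
5: ✓ ADDGT  r1←0xa9
6: ✓ ADDPL  r3←0x71
7: ✓ MOVLS  r3←0x3d
8: ✓ CMP  NZCV=0010
9: · MOVLT
10: ✓ SUBGE  r2←0x43
11: · MOVLE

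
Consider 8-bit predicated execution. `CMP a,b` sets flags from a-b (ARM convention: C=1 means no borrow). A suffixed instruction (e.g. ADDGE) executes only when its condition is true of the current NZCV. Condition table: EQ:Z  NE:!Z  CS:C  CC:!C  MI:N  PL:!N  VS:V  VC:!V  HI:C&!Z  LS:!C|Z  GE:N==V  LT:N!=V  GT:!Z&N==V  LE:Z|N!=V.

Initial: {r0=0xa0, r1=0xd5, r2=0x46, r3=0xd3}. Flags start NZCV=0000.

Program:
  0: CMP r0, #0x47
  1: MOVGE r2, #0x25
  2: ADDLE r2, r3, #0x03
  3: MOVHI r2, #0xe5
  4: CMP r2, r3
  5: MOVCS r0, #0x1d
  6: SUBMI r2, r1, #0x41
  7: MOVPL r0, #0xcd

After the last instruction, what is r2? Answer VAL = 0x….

0: ✓ CMP  NZCV=0011
1: · MOVGE
2: ✓ ADDLE  r2←0xd6
3: ✓ MOVHI  r2←0xe5
4: ✓ CMP  NZCV=0010
5: ✓ MOVCS  r0←0x1d
6: · SUBMI
7: ✓ MOVPL  r0←0xcd

VAL = 0xe5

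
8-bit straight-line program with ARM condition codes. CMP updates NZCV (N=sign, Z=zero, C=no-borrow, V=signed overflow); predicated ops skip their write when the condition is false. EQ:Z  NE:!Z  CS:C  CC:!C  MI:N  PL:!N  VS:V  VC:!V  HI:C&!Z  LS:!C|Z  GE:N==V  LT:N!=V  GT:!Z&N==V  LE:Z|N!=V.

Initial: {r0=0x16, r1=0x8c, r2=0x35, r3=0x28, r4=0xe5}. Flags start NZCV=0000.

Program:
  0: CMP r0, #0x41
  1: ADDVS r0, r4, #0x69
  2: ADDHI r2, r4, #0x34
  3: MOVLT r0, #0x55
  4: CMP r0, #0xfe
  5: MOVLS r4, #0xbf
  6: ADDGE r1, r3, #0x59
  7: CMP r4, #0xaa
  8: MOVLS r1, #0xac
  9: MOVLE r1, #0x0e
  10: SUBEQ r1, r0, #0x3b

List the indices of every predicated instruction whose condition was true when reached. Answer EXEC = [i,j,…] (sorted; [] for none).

EXEC = [3,5,6]

0: ✓ CMP  NZCV=1000
1: · ADDVS
2: · ADDHI
3: ✓ MOVLT  r0←0x55
4: ✓ CMP  NZCV=0000
5: ✓ MOVLS  r4←0xbf
6: ✓ ADDGE  r1←0x81
7: ✓ CMP  NZCV=0010
8: · MOVLS
9: · MOVLE
10: · SUBEQ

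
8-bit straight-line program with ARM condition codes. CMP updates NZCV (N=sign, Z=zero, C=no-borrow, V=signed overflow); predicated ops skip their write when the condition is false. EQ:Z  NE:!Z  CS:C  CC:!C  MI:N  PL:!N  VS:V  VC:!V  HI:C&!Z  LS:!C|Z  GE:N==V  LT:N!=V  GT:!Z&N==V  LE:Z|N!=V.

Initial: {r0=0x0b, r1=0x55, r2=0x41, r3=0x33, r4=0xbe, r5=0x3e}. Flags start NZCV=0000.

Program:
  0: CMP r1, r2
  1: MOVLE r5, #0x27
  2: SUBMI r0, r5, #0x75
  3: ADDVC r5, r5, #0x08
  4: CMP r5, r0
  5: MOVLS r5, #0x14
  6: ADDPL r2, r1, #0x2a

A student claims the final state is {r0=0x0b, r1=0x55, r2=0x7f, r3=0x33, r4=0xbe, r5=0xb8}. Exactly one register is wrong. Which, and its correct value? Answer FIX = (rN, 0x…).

0: ✓ CMP  NZCV=0010
1: · MOVLE
2: · SUBMI
3: ✓ ADDVC  r5←0x46
4: ✓ CMP  NZCV=0010
5: · MOVLS
6: ✓ ADDPL  r2←0x7f

FIX = (r5, 0x46)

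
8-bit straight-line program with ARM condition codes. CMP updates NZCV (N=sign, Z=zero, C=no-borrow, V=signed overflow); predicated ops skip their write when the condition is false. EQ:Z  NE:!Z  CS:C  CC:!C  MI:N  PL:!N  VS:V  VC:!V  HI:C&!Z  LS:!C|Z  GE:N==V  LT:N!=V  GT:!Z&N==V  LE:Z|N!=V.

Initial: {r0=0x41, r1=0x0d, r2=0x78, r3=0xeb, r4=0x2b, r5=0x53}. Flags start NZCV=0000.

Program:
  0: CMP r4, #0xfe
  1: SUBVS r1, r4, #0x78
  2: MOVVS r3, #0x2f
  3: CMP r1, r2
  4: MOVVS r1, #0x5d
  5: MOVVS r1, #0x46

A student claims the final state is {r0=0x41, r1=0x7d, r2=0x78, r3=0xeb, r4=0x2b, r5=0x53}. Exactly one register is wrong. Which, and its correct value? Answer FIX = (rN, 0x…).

[0] flags=0000 → (cmp)
[1] flags=0000 VS?F → skip
[2] flags=0000 VS?F → skip
[3] flags=1000 → (cmp)
[4] flags=1000 VS?F → skip
[5] flags=1000 VS?F → skip

FIX = (r1, 0x0d)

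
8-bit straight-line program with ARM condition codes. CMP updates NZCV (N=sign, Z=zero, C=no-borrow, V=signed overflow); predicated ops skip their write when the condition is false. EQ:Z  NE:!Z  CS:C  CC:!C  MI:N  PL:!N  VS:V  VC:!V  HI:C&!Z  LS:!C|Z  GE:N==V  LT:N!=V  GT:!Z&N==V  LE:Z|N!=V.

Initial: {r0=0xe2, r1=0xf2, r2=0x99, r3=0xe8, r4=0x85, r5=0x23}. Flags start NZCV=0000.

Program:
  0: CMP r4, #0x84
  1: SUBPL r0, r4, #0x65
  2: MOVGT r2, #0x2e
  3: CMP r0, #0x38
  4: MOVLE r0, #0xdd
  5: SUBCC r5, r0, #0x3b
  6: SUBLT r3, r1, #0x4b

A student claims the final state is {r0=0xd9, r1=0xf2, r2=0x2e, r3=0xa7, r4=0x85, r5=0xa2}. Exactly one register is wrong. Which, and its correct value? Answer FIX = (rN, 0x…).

FIX = (r0, 0xdd)

0: ✓ CMP  NZCV=0010
1: ✓ SUBPL  r0←0x20
2: ✓ MOVGT  r2←0x2e
3: ✓ CMP  NZCV=1000
4: ✓ MOVLE  r0←0xdd
5: ✓ SUBCC  r5←0xa2
6: ✓ SUBLT  r3←0xa7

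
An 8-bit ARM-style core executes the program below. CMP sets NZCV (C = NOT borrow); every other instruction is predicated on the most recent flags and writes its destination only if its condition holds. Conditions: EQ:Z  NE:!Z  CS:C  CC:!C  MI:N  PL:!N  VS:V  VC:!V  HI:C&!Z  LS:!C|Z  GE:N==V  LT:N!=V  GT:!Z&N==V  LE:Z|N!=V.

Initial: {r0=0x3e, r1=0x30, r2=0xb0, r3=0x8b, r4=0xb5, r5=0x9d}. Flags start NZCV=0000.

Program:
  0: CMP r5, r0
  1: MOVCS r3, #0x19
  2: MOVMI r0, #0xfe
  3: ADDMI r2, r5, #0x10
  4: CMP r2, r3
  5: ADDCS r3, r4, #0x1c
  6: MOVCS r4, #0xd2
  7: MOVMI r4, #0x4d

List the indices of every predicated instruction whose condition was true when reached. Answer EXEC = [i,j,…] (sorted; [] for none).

[0] flags=0011 → (cmp)
[1] flags=0011 CS?T → r3=0x19
[2] flags=0011 MI?F → skip
[3] flags=0011 MI?F → skip
[4] flags=1010 → (cmp)
[5] flags=1010 CS?T → r3=0xd1
[6] flags=1010 CS?T → r4=0xd2
[7] flags=1010 MI?T → r4=0x4d

EXEC = [1,5,6,7]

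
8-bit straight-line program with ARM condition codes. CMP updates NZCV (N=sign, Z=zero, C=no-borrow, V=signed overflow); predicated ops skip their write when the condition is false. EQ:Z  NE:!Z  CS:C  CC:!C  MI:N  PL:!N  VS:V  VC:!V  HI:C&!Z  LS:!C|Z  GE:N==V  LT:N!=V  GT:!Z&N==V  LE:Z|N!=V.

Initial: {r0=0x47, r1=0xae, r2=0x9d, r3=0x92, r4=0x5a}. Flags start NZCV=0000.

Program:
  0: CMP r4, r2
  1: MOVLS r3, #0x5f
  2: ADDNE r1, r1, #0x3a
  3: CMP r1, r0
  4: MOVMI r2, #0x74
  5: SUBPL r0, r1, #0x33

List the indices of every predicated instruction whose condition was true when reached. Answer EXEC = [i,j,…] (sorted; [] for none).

[0] flags=1001 → (cmp)
[1] flags=1001 LS?T → r3=0x5f
[2] flags=1001 NE?T → r1=0xe8
[3] flags=1010 → (cmp)
[4] flags=1010 MI?T → r2=0x74
[5] flags=1010 PL?F → skip

EXEC = [1,2,4]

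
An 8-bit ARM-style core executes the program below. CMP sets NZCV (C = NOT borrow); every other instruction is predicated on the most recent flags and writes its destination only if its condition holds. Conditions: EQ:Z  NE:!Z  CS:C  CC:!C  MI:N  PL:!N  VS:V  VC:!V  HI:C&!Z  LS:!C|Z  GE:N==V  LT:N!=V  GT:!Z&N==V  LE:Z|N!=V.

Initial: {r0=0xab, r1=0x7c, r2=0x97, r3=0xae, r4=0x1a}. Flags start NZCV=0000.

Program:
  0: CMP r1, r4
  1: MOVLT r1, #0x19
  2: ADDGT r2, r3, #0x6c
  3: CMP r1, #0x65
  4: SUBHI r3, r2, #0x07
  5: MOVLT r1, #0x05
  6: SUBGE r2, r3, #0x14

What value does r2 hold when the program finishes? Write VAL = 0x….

VAL = 0xff

0: ✓ CMP  NZCV=0010
1: · MOVLT
2: ✓ ADDGT  r2←0x1a
3: ✓ CMP  NZCV=0010
4: ✓ SUBHI  r3←0x13
5: · MOVLT
6: ✓ SUBGE  r2←0xff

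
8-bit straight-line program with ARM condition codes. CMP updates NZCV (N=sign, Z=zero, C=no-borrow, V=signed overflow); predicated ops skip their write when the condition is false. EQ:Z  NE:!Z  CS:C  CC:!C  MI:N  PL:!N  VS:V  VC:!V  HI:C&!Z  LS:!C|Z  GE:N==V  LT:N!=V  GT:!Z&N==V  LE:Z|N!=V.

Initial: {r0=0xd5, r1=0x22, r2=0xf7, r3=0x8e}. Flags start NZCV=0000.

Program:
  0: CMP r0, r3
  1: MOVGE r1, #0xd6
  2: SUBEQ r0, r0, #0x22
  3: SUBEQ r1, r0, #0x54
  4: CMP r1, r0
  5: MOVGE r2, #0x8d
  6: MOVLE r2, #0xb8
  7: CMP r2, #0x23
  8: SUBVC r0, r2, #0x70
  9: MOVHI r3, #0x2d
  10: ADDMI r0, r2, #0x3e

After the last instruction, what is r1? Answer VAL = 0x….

0: ✓ CMP  NZCV=0010
1: ✓ MOVGE  r1←0xd6
2: · SUBEQ
3: · SUBEQ
4: ✓ CMP  NZCV=0010
5: ✓ MOVGE  r2←0x8d
6: · MOVLE
7: ✓ CMP  NZCV=0011
8: · SUBVC
9: ✓ MOVHI  r3←0x2d
10: · ADDMI

VAL = 0xd6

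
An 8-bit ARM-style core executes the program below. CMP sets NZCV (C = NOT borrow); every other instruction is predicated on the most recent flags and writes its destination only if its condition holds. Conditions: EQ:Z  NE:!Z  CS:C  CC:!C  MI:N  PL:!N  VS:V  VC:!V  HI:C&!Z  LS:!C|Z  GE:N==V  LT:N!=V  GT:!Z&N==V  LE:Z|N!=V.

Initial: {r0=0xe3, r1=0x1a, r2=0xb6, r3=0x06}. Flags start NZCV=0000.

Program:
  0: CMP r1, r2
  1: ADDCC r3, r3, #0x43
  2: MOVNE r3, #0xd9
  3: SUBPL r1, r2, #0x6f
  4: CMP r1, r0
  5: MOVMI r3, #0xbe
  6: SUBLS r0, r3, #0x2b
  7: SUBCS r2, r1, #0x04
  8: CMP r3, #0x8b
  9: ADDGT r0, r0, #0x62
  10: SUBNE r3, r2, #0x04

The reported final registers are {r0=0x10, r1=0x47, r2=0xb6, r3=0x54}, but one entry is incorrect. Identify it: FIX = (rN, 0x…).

0: ✓ CMP  NZCV=0000
1: ✓ ADDCC  r3←0x49
2: ✓ MOVNE  r3←0xd9
3: ✓ SUBPL  r1←0x47
4: ✓ CMP  NZCV=0000
5: · MOVMI
6: ✓ SUBLS  r0←0xae
7: · SUBCS
8: ✓ CMP  NZCV=0010
9: ✓ ADDGT  r0←0x10
10: ✓ SUBNE  r3←0xb2

FIX = (r3, 0xb2)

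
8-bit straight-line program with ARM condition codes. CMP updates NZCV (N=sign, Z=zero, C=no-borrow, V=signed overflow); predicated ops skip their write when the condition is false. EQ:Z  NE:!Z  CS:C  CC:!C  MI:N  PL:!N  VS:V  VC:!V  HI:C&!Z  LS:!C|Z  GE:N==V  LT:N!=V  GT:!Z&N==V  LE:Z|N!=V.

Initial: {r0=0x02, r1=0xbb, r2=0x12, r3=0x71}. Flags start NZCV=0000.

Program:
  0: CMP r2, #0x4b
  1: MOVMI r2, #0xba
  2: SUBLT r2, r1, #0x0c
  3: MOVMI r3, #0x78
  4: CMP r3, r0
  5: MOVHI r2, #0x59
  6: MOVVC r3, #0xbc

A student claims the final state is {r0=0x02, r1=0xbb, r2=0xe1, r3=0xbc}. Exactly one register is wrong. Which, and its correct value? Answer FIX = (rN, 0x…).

FIX = (r2, 0x59)

[0] flags=1000 → (cmp)
[1] flags=1000 MI?T → r2=0xba
[2] flags=1000 LT?T → r2=0xaf
[3] flags=1000 MI?T → r3=0x78
[4] flags=0010 → (cmp)
[5] flags=0010 HI?T → r2=0x59
[6] flags=0010 VC?T → r3=0xbc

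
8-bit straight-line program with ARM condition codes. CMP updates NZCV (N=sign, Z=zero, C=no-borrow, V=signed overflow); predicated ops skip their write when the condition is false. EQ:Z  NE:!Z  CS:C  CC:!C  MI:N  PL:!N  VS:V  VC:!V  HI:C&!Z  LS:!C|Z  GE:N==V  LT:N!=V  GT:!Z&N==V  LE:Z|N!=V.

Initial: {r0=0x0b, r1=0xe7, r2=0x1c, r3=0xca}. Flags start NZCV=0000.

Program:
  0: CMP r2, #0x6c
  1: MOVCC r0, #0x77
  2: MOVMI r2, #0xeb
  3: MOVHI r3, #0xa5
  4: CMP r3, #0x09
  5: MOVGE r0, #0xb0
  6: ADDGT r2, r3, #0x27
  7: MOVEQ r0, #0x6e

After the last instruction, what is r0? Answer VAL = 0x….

VAL = 0x77

[0] flags=1000 → (cmp)
[1] flags=1000 CC?T → r0=0x77
[2] flags=1000 MI?T → r2=0xeb
[3] flags=1000 HI?F → skip
[4] flags=1010 → (cmp)
[5] flags=1010 GE?F → skip
[6] flags=1010 GT?F → skip
[7] flags=1010 EQ?F → skip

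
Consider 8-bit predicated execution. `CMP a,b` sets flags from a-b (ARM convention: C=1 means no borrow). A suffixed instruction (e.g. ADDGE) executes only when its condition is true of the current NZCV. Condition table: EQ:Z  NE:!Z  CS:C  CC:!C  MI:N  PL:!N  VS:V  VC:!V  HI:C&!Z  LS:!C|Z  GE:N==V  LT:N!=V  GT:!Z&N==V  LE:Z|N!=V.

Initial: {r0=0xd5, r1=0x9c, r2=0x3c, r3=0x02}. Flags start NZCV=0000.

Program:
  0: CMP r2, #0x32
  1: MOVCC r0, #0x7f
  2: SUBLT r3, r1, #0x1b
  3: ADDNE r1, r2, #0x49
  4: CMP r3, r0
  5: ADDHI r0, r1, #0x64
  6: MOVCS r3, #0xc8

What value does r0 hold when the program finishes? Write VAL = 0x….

VAL = 0xd5

[0] flags=0010 → (cmp)
[1] flags=0010 CC?F → skip
[2] flags=0010 LT?F → skip
[3] flags=0010 NE?T → r1=0x85
[4] flags=0000 → (cmp)
[5] flags=0000 HI?F → skip
[6] flags=0000 CS?F → skip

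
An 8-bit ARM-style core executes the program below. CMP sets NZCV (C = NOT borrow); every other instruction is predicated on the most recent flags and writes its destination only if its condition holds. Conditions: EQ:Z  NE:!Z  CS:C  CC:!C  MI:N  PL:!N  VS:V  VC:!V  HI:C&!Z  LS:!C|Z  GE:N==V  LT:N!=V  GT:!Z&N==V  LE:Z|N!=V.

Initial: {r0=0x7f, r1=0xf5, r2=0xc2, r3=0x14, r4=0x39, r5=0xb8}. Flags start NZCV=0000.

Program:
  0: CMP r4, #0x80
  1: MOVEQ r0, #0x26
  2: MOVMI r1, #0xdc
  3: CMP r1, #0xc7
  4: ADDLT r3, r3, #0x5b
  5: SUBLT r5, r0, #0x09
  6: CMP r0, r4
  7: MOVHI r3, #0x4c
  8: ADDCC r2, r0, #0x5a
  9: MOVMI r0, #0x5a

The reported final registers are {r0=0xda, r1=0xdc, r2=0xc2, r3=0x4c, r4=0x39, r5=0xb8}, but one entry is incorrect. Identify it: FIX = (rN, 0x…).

[0] flags=1001 → (cmp)
[1] flags=1001 EQ?F → skip
[2] flags=1001 MI?T → r1=0xdc
[3] flags=0010 → (cmp)
[4] flags=0010 LT?F → skip
[5] flags=0010 LT?F → skip
[6] flags=0010 → (cmp)
[7] flags=0010 HI?T → r3=0x4c
[8] flags=0010 CC?F → skip
[9] flags=0010 MI?F → skip

FIX = (r0, 0x7f)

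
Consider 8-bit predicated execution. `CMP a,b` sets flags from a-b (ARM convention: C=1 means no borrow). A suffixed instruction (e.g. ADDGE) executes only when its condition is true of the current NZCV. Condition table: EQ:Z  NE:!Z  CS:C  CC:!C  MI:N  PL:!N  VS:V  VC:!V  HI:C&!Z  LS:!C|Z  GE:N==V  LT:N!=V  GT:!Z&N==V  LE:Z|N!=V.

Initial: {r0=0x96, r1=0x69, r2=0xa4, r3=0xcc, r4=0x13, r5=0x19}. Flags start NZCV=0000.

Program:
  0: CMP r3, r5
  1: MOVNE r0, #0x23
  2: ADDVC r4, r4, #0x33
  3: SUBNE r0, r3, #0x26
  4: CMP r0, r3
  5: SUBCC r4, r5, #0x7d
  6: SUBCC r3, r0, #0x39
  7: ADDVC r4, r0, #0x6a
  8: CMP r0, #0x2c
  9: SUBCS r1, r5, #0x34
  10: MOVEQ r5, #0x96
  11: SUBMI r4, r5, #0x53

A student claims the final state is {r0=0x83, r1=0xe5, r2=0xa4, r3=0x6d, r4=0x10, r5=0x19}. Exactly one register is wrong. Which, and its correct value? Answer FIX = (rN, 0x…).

FIX = (r0, 0xa6)

[0] flags=1010 → (cmp)
[1] flags=1010 NE?T → r0=0x23
[2] flags=1010 VC?T → r4=0x46
[3] flags=1010 NE?T → r0=0xa6
[4] flags=1000 → (cmp)
[5] flags=1000 CC?T → r4=0x9c
[6] flags=1000 CC?T → r3=0x6d
[7] flags=1000 VC?T → r4=0x10
[8] flags=0011 → (cmp)
[9] flags=0011 CS?T → r1=0xe5
[10] flags=0011 EQ?F → skip
[11] flags=0011 MI?F → skip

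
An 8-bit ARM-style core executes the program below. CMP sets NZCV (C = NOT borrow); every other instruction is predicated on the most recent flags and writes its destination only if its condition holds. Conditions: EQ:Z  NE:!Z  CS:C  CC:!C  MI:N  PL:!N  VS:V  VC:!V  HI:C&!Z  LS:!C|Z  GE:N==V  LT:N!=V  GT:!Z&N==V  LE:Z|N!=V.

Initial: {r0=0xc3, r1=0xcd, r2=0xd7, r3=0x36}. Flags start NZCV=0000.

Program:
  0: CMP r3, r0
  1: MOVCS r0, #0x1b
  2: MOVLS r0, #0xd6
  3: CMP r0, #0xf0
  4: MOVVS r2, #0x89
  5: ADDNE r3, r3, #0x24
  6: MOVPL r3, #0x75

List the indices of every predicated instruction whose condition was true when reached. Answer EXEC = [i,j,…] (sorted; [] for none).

EXEC = [2,5]

[0] flags=0000 → (cmp)
[1] flags=0000 CS?F → skip
[2] flags=0000 LS?T → r0=0xd6
[3] flags=1000 → (cmp)
[4] flags=1000 VS?F → skip
[5] flags=1000 NE?T → r3=0x5a
[6] flags=1000 PL?F → skip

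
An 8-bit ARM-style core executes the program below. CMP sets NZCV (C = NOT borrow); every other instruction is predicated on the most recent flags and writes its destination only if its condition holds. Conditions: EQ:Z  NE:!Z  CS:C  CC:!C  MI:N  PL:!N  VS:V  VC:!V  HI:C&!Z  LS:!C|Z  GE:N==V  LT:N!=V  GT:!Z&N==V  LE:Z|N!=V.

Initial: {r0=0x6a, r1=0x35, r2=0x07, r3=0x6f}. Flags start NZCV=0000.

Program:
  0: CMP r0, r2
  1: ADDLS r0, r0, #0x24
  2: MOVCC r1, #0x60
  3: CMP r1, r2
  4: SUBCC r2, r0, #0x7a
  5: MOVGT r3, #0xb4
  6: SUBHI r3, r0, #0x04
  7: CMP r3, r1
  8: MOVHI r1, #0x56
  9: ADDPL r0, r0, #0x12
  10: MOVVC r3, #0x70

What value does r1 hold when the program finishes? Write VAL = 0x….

0: ✓ CMP  NZCV=0010
1: · ADDLS
2: · MOVCC
3: ✓ CMP  NZCV=0010
4: · SUBCC
5: ✓ MOVGT  r3←0xb4
6: ✓ SUBHI  r3←0x66
7: ✓ CMP  NZCV=0010
8: ✓ MOVHI  r1←0x56
9: ✓ ADDPL  r0←0x7c
10: ✓ MOVVC  r3←0x70

VAL = 0x56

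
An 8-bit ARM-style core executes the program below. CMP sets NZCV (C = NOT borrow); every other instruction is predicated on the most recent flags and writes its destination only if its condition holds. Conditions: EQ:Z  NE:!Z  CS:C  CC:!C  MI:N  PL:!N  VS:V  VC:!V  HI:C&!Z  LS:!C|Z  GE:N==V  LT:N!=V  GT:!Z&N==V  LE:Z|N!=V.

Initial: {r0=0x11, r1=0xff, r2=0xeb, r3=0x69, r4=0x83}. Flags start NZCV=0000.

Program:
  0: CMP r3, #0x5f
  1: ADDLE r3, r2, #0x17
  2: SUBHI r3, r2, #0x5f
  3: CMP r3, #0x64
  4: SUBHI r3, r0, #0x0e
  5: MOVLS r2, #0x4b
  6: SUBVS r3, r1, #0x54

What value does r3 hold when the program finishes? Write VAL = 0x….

VAL = 0xab

[0] flags=0010 → (cmp)
[1] flags=0010 LE?F → skip
[2] flags=0010 HI?T → r3=0x8c
[3] flags=0011 → (cmp)
[4] flags=0011 HI?T → r3=0x03
[5] flags=0011 LS?F → skip
[6] flags=0011 VS?T → r3=0xab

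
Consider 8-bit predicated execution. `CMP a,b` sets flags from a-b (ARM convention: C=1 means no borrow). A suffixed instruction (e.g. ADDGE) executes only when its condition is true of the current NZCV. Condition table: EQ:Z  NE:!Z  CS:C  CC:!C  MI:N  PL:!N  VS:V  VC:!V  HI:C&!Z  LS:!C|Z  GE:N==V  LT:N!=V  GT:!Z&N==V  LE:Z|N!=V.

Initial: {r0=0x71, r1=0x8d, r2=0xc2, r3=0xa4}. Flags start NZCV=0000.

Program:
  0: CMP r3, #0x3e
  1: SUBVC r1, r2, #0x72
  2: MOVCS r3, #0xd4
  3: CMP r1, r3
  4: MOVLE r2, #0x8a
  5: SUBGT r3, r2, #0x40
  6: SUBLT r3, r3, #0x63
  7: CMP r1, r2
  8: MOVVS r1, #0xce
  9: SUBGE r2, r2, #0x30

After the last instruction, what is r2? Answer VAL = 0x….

[0] flags=0011 → (cmp)
[1] flags=0011 VC?F → skip
[2] flags=0011 CS?T → r3=0xd4
[3] flags=1000 → (cmp)
[4] flags=1000 LE?T → r2=0x8a
[5] flags=1000 GT?F → skip
[6] flags=1000 LT?T → r3=0x71
[7] flags=0010 → (cmp)
[8] flags=0010 VS?F → skip
[9] flags=0010 GE?T → r2=0x5a

VAL = 0x5a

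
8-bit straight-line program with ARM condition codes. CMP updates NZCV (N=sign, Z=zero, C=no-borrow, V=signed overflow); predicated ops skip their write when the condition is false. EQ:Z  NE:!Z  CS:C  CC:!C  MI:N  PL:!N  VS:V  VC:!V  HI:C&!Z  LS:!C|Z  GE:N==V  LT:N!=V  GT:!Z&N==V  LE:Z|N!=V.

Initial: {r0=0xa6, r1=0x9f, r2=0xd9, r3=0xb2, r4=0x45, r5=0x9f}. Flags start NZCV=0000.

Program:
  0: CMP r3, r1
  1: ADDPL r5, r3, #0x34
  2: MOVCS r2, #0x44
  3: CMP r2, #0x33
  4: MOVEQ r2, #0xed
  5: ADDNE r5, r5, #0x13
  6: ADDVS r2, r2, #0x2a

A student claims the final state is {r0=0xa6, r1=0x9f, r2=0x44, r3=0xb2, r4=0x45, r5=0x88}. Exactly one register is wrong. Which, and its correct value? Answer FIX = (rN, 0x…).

0: ✓ CMP  NZCV=0010
1: ✓ ADDPL  r5←0xe6
2: ✓ MOVCS  r2←0x44
3: ✓ CMP  NZCV=0010
4: · MOVEQ
5: ✓ ADDNE  r5←0xf9
6: · ADDVS

FIX = (r5, 0xf9)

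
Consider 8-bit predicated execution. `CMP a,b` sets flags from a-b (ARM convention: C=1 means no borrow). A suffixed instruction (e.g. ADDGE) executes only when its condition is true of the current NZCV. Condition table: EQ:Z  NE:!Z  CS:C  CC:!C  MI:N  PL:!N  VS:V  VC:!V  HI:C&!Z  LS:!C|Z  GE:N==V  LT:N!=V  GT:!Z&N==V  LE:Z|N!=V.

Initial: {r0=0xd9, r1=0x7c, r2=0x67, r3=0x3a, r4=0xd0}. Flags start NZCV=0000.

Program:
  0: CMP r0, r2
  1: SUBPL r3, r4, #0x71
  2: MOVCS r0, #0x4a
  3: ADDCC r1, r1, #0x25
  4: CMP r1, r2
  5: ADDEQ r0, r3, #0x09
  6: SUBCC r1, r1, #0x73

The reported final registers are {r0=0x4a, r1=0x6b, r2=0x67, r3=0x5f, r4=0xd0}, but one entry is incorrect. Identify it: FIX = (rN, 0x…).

FIX = (r1, 0x7c)

[0] flags=0011 → (cmp)
[1] flags=0011 PL?T → r3=0x5f
[2] flags=0011 CS?T → r0=0x4a
[3] flags=0011 CC?F → skip
[4] flags=0010 → (cmp)
[5] flags=0010 EQ?F → skip
[6] flags=0010 CC?F → skip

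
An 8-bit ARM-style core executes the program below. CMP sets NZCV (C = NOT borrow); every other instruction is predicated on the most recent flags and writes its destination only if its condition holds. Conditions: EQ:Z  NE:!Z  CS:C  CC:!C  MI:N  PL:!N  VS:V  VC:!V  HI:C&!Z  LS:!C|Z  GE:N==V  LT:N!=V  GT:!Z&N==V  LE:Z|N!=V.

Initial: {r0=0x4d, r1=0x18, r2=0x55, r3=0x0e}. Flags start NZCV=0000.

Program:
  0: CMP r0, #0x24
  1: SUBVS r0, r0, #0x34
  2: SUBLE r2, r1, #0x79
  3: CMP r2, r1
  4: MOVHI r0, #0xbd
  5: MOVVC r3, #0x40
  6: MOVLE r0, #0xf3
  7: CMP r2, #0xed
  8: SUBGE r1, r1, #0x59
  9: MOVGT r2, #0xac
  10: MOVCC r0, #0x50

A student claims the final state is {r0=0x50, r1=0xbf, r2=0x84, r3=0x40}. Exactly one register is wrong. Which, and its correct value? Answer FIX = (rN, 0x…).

FIX = (r2, 0xac)

0: ✓ CMP  NZCV=0010
1: · SUBVS
2: · SUBLE
3: ✓ CMP  NZCV=0010
4: ✓ MOVHI  r0←0xbd
5: ✓ MOVVC  r3←0x40
6: · MOVLE
7: ✓ CMP  NZCV=0000
8: ✓ SUBGE  r1←0xbf
9: ✓ MOVGT  r2←0xac
10: ✓ MOVCC  r0←0x50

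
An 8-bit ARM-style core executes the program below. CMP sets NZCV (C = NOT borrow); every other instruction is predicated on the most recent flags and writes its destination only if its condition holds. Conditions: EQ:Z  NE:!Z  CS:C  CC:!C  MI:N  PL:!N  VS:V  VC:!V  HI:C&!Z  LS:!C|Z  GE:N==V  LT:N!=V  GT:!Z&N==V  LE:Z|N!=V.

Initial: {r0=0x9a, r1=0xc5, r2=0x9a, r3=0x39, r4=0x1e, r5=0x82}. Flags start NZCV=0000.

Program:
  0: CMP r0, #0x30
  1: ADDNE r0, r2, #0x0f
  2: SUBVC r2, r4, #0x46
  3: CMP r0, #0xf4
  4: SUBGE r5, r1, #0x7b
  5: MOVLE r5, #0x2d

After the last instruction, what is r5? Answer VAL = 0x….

[0] flags=0011 → (cmp)
[1] flags=0011 NE?T → r0=0xa9
[2] flags=0011 VC?F → skip
[3] flags=1000 → (cmp)
[4] flags=1000 GE?F → skip
[5] flags=1000 LE?T → r5=0x2d

VAL = 0x2d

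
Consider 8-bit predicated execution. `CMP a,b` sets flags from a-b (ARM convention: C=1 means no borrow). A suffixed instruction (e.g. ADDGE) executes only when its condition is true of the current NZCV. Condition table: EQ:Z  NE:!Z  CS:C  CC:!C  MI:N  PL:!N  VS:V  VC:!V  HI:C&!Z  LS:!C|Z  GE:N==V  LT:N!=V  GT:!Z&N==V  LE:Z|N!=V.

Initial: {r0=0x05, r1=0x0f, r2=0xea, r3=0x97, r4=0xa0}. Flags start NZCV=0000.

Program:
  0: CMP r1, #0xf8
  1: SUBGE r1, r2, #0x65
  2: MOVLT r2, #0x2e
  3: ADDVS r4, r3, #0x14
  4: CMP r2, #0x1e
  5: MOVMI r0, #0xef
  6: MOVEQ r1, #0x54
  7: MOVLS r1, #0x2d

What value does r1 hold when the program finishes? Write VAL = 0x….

0: ✓ CMP  NZCV=0000
1: ✓ SUBGE  r1←0x85
2: · MOVLT
3: · ADDVS
4: ✓ CMP  NZCV=1010
5: ✓ MOVMI  r0←0xef
6: · MOVEQ
7: · MOVLS

VAL = 0x85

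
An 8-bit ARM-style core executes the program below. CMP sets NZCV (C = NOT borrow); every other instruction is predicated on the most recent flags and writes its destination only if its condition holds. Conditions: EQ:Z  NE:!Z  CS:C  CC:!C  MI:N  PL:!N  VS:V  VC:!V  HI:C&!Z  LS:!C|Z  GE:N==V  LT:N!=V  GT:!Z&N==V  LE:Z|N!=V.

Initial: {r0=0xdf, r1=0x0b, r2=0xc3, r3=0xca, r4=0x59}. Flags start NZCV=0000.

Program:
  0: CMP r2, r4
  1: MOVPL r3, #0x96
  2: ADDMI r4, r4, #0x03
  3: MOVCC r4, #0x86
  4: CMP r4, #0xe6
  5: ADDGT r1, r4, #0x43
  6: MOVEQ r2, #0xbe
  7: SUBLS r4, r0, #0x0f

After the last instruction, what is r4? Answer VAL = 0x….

0: ✓ CMP  NZCV=0011
1: ✓ MOVPL  r3←0x96
2: · ADDMI
3: · MOVCC
4: ✓ CMP  NZCV=0000
5: ✓ ADDGT  r1←0x9c
6: · MOVEQ
7: ✓ SUBLS  r4←0xd0

VAL = 0xd0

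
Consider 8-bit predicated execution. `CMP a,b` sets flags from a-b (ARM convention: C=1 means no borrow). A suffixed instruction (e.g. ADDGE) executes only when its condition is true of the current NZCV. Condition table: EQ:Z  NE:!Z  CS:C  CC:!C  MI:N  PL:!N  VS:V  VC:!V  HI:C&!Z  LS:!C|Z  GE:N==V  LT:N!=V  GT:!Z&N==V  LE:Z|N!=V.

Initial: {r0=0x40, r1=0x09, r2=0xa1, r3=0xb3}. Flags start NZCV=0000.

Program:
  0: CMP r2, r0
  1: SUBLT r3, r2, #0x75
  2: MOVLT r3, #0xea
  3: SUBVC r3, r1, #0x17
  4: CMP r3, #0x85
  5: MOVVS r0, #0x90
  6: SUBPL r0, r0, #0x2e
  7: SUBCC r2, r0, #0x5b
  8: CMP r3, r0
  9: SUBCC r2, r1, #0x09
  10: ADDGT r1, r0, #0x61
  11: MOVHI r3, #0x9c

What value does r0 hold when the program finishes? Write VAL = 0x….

0: ✓ CMP  NZCV=0011
1: ✓ SUBLT  r3←0x2c
2: ✓ MOVLT  r3←0xea
3: · SUBVC
4: ✓ CMP  NZCV=0010
5: · MOVVS
6: ✓ SUBPL  r0←0x12
7: · SUBCC
8: ✓ CMP  NZCV=1010
9: · SUBCC
10: · ADDGT
11: ✓ MOVHI  r3←0x9c

VAL = 0x12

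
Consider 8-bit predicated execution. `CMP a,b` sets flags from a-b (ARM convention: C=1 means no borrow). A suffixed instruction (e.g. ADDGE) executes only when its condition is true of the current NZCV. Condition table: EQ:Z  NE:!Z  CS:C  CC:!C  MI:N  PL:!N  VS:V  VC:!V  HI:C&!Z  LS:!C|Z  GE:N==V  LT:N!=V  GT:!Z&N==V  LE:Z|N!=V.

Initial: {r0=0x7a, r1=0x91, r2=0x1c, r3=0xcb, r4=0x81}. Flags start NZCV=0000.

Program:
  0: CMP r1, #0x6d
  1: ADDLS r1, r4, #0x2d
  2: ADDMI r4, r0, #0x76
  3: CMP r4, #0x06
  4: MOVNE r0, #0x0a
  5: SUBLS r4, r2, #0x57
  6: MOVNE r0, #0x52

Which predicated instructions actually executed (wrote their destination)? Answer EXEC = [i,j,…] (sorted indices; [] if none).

EXEC = [4,6]

0: ✓ CMP  NZCV=0011
1: · ADDLS
2: · ADDMI
3: ✓ CMP  NZCV=0011
4: ✓ MOVNE  r0←0x0a
5: · SUBLS
6: ✓ MOVNE  r0←0x52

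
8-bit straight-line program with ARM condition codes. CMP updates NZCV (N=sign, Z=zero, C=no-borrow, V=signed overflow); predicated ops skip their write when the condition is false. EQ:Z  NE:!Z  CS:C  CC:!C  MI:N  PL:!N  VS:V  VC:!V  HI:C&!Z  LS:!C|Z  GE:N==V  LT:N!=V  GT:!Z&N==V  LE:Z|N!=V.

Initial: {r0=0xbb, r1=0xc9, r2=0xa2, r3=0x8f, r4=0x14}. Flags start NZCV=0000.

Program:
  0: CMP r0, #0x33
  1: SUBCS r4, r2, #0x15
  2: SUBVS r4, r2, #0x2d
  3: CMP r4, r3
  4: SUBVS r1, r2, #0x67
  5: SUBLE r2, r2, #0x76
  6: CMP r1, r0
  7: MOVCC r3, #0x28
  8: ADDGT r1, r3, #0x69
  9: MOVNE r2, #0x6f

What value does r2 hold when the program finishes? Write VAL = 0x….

VAL = 0x6f

[0] flags=1010 → (cmp)
[1] flags=1010 CS?T → r4=0x8d
[2] flags=1010 VS?F → skip
[3] flags=1000 → (cmp)
[4] flags=1000 VS?F → skip
[5] flags=1000 LE?T → r2=0x2c
[6] flags=0010 → (cmp)
[7] flags=0010 CC?F → skip
[8] flags=0010 GT?T → r1=0xf8
[9] flags=0010 NE?T → r2=0x6f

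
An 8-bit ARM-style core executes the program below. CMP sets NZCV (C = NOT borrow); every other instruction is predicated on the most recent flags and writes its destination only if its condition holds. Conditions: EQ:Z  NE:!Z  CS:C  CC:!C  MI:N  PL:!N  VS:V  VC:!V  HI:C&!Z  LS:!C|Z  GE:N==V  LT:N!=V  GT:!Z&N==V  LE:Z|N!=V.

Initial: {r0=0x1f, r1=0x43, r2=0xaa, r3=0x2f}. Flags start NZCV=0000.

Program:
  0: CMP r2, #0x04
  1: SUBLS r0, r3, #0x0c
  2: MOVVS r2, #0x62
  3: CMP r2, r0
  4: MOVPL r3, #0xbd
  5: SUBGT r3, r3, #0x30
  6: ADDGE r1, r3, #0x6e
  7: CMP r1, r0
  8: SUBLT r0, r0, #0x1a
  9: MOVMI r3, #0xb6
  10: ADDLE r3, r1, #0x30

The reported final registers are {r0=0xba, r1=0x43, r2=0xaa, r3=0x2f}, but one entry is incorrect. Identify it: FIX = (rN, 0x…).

0: ✓ CMP  NZCV=1010
1: · SUBLS
2: · MOVVS
3: ✓ CMP  NZCV=1010
4: · MOVPL
5: · SUBGT
6: · ADDGE
7: ✓ CMP  NZCV=0010
8: · SUBLT
9: · MOVMI
10: · ADDLE

FIX = (r0, 0x1f)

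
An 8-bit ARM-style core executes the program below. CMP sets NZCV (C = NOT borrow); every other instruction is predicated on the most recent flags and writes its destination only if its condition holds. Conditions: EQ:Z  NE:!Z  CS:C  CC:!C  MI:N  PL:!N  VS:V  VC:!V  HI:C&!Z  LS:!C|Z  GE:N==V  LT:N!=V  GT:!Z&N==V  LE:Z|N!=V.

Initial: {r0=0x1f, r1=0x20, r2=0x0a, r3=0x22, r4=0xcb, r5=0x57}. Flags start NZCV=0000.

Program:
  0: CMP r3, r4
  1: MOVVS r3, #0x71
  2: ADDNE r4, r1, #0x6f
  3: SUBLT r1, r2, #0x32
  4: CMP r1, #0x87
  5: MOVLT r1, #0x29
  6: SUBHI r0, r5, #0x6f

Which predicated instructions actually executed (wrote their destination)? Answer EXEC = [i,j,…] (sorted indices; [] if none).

[0] flags=0000 → (cmp)
[1] flags=0000 VS?F → skip
[2] flags=0000 NE?T → r4=0x8f
[3] flags=0000 LT?F → skip
[4] flags=1001 → (cmp)
[5] flags=1001 LT?F → skip
[6] flags=1001 HI?F → skip

EXEC = [2]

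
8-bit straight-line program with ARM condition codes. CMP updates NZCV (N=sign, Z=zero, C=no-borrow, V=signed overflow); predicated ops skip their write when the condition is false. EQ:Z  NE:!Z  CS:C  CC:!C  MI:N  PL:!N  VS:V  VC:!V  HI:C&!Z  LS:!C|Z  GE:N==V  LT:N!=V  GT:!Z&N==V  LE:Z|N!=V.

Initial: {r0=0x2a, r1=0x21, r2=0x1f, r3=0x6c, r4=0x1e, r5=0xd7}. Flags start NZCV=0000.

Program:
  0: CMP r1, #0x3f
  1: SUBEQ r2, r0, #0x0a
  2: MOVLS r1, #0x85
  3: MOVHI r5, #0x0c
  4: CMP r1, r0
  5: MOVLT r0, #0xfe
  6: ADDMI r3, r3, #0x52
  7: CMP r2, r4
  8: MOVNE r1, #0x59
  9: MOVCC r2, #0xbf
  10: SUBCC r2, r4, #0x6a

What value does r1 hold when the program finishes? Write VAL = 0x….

0: ✓ CMP  NZCV=1000
1: · SUBEQ
2: ✓ MOVLS  r1←0x85
3: · MOVHI
4: ✓ CMP  NZCV=0011
5: ✓ MOVLT  r0←0xfe
6: · ADDMI
7: ✓ CMP  NZCV=0010
8: ✓ MOVNE  r1←0x59
9: · MOVCC
10: · SUBCC

VAL = 0x59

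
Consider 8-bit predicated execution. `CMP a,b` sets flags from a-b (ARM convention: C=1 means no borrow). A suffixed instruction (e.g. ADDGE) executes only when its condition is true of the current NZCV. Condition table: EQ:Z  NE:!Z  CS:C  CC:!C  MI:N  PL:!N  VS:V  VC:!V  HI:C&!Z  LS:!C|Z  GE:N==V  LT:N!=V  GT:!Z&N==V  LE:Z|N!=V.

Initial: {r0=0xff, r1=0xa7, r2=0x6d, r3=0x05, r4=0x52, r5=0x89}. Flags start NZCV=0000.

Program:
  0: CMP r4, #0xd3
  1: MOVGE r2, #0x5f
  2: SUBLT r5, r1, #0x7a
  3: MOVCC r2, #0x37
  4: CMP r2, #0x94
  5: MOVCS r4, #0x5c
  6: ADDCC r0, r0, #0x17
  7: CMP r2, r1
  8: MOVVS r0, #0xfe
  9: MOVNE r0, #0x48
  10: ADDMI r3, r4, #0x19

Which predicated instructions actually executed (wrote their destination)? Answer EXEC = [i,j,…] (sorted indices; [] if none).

EXEC = [1,3,6,8,9,10]

0: ✓ CMP  NZCV=0000
1: ✓ MOVGE  r2←0x5f
2: · SUBLT
3: ✓ MOVCC  r2←0x37
4: ✓ CMP  NZCV=1001
5: · MOVCS
6: ✓ ADDCC  r0←0x16
7: ✓ CMP  NZCV=1001
8: ✓ MOVVS  r0←0xfe
9: ✓ MOVNE  r0←0x48
10: ✓ ADDMI  r3←0x6b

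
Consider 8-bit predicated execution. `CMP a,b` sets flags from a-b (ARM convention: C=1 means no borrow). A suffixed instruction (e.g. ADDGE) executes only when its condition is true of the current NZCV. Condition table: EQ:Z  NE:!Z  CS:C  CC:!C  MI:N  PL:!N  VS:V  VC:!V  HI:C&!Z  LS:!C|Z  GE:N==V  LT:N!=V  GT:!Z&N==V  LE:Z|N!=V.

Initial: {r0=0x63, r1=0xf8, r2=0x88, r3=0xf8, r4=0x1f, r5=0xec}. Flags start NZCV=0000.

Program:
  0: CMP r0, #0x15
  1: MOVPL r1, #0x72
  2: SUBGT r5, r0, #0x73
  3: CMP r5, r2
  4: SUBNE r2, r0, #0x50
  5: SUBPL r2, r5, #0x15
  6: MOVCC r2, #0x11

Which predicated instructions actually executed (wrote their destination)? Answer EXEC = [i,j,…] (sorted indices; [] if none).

EXEC = [1,2,4,5]

0: ✓ CMP  NZCV=0010
1: ✓ MOVPL  r1←0x72
2: ✓ SUBGT  r5←0xf0
3: ✓ CMP  NZCV=0010
4: ✓ SUBNE  r2←0x13
5: ✓ SUBPL  r2←0xdb
6: · MOVCC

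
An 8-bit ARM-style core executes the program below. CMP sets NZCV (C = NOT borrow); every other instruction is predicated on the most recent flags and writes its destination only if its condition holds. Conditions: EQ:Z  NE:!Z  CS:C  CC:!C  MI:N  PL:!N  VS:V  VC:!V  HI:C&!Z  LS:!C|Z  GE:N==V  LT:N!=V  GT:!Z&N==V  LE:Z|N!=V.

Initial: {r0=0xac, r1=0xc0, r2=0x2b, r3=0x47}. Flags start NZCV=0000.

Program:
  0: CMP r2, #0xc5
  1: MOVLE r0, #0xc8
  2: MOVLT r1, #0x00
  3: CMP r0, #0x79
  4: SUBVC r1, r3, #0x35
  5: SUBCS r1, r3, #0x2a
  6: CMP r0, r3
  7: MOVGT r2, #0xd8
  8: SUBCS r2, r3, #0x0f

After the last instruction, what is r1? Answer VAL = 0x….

0: ✓ CMP  NZCV=0000
1: · MOVLE
2: · MOVLT
3: ✓ CMP  NZCV=0011
4: · SUBVC
5: ✓ SUBCS  r1←0x1d
6: ✓ CMP  NZCV=0011
7: · MOVGT
8: ✓ SUBCS  r2←0x38

VAL = 0x1d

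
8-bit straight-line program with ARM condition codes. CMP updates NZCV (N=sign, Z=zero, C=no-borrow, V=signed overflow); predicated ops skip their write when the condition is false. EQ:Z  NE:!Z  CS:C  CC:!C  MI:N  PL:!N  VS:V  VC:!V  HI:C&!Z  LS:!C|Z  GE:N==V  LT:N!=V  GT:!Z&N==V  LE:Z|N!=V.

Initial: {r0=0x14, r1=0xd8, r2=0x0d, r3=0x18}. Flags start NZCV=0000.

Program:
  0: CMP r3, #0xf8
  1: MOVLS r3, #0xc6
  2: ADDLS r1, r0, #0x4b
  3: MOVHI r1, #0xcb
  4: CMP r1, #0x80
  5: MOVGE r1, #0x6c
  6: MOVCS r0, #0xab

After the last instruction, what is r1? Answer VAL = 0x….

0: ✓ CMP  NZCV=0000
1: ✓ MOVLS  r3←0xc6
2: ✓ ADDLS  r1←0x5f
3: · MOVHI
4: ✓ CMP  NZCV=1001
5: ✓ MOVGE  r1←0x6c
6: · MOVCS

VAL = 0x6c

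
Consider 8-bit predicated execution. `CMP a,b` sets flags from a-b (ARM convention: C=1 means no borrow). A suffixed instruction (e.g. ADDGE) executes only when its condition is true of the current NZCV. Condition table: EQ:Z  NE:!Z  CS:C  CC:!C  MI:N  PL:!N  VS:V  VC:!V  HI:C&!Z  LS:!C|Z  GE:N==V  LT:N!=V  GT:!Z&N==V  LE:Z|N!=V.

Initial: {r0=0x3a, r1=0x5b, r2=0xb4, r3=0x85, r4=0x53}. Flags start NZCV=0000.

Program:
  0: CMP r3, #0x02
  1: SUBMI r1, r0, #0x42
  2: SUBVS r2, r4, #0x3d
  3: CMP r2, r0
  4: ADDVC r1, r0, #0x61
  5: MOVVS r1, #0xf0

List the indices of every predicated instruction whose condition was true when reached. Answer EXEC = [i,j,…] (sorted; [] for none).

EXEC = [1,5]

0: ✓ CMP  NZCV=1010
1: ✓ SUBMI  r1←0xf8
2: · SUBVS
3: ✓ CMP  NZCV=0011
4: · ADDVC
5: ✓ MOVVS  r1←0xf0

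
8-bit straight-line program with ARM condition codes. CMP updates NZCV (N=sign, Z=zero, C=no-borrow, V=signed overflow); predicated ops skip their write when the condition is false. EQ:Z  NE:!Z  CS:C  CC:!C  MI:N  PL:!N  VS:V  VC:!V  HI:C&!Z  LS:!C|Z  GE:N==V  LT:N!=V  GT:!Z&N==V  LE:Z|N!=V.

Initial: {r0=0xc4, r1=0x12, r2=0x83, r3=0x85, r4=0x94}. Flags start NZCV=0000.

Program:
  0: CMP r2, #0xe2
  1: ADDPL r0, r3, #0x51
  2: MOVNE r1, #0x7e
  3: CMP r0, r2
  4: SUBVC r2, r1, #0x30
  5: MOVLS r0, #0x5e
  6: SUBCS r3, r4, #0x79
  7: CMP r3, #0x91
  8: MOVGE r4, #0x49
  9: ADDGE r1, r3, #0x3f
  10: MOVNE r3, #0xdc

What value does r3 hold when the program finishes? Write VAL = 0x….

0: ✓ CMP  NZCV=1000
1: · ADDPL
2: ✓ MOVNE  r1←0x7e
3: ✓ CMP  NZCV=0010
4: ✓ SUBVC  r2←0x4e
5: · MOVLS
6: ✓ SUBCS  r3←0x1b
7: ✓ CMP  NZCV=1001
8: ✓ MOVGE  r4←0x49
9: ✓ ADDGE  r1←0x5a
10: ✓ MOVNE  r3←0xdc

VAL = 0xdc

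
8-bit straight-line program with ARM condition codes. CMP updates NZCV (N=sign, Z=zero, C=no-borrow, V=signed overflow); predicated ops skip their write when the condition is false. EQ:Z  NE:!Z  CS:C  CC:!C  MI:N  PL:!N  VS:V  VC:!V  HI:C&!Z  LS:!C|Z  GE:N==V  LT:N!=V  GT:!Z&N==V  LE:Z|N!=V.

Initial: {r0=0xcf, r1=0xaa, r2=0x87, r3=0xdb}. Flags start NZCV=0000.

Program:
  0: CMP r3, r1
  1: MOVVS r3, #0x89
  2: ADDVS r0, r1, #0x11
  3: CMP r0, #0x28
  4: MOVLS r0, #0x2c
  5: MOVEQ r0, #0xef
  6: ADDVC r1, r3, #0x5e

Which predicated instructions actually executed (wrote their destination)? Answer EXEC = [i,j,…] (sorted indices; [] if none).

0: ✓ CMP  NZCV=0010
1: · MOVVS
2: · ADDVS
3: ✓ CMP  NZCV=1010
4: · MOVLS
5: · MOVEQ
6: ✓ ADDVC  r1←0x39

EXEC = [6]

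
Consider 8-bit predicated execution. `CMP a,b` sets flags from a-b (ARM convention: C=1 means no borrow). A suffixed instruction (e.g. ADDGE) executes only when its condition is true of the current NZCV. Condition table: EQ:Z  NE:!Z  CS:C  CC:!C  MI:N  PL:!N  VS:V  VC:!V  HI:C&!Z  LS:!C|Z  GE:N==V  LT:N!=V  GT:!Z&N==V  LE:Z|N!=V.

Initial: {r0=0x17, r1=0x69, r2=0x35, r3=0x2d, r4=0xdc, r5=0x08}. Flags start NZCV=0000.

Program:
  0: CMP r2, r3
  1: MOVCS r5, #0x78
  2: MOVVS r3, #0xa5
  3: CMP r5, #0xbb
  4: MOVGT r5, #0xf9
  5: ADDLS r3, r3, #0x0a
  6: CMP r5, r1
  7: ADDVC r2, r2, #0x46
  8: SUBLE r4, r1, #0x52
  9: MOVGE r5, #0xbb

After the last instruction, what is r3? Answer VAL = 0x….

0: ✓ CMP  NZCV=0010
1: ✓ MOVCS  r5←0x78
2: · MOVVS
3: ✓ CMP  NZCV=1001
4: ✓ MOVGT  r5←0xf9
5: ✓ ADDLS  r3←0x37
6: ✓ CMP  NZCV=1010
7: ✓ ADDVC  r2←0x7b
8: ✓ SUBLE  r4←0x17
9: · MOVGE

VAL = 0x37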